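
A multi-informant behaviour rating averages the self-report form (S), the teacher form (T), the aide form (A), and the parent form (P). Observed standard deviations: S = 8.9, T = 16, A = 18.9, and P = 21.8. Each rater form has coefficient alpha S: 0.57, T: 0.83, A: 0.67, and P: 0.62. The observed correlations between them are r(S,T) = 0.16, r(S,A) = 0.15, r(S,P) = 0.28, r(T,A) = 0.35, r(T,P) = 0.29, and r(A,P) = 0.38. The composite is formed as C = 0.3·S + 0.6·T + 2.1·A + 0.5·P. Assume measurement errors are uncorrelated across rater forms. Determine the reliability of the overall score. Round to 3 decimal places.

0.767

Var(C) = 0.3²·8.9² + 0.6²·16² + 2.1²·18.9² + 0.5²·21.8² + 2·[0.18·8.9·16·0.16 + 0.63·8.9·18.9·0.15 + 0.15·8.9·21.8·0.28 + 1.26·16·18.9·0.35 + 0.3·16·21.8·0.29 + 1.05·18.9·21.8·0.38] = 1793.39 + 712.492 = 2505.89.
Because errors are independent across components, Cov(Tᵢ,Tⱼ) = Cov(Xᵢ,Xⱼ); the off-diagonal part of the true-score variance is the same as above.
True-score variance = [0.3²·8.9²·0.57 + 0.6²·16²·0.83 + 2.1²·18.9²·0.67 + 0.5²·21.8²·0.62] + 712.492 = 1209.67 + 712.492 = 1922.16.
Reliability = 1922.16 / 2505.89 = 0.767.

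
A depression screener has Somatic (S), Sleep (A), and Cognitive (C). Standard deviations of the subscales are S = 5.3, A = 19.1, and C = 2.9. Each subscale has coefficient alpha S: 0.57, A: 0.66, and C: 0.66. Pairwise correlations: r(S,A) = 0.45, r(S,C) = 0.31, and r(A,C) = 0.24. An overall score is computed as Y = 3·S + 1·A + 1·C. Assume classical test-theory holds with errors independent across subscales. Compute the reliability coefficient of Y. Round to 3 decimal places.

0.753

Var(Y) = 3²·5.3² + 19.1² + 2.9² + 2·[3·5.3·19.1·0.45 + 3·5.3·2.9·0.31 + 19.1·2.9·0.24] = 626.03 + 328.496 = 954.526.
With uncorrelated errors the cross-covariances are all true-score covariance, so they carry over unchanged; only the diagonal terms shrink to ρᵢσᵢ².
True-score variance = [3²·5.3²·0.57 + 19.1²·0.66 + 2.9²·0.66] + 328.496 = 390.427 + 328.496 = 718.923.
Reliability = 718.923 / 954.526 = 0.753.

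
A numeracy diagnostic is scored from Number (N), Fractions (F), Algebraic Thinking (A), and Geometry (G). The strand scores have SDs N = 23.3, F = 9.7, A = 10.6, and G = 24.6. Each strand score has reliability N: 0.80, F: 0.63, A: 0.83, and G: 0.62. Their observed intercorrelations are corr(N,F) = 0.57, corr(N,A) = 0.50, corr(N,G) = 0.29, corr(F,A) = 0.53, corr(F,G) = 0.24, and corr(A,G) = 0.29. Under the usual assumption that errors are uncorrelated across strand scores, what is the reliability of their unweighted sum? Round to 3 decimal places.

0.847

Var(N+F+A+G) = 23.3² + 9.7² + 10.6² + 24.6² + 2·[23.3·9.7·0.57 + 23.3·10.6·0.50 + 23.3·24.6·0.29 + 9.7·10.6·0.53 + 9.7·24.6·0.24 + 10.6·24.6·0.29] = 1354.5 + 1211.84 = 2566.34.
Because errors are independent across components, Cov(Tᵢ,Tⱼ) = Cov(Xᵢ,Xⱼ); the off-diagonal part of the true-score variance is the same as above.
True-score variance = [23.3²·0.80 + 9.7²·0.63 + 10.6²·0.83 + 24.6²·0.62] + 1211.84 = 962.047 + 1211.84 = 2173.89.
Reliability = 2173.89 / 2566.34 = 0.847.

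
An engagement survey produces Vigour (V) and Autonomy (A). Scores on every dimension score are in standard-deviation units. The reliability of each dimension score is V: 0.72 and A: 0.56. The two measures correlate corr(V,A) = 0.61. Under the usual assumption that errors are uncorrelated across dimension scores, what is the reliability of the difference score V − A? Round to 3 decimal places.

Var(V−A) = 1 + 1 − 2·0.61 = 2 − 1.22 = 0.78.
With uncorrelated errors the cross-covariances are all true-score covariance, so they carry over unchanged; only the diagonal terms shrink to ρᵢσᵢ².
True-score variance = [0.72 + 0.56] − 1.22 = 1.28 − 1.22 = 0.06.
Reliability = 0.06 / 0.78 = 0.077.

0.077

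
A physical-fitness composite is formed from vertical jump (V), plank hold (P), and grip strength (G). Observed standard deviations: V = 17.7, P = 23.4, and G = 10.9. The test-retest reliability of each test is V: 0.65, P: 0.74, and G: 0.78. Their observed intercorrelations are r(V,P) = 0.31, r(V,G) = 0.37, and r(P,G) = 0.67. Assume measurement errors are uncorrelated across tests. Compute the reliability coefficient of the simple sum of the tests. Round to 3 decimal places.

Var(V+P+G) = 17.7² + 23.4² + 10.9² + 2·[17.7·23.4·0.31 + 17.7·10.9·0.37 + 23.4·10.9·0.67] = 979.66 + 741.34 = 1721.
With uncorrelated errors the cross-covariances are all true-score covariance, so they carry over unchanged; only the diagonal terms shrink to ρᵢσᵢ².
True-score variance = [17.7²·0.65 + 23.4²·0.74 + 10.9²·0.78] + 741.34 = 701.505 + 741.34 = 1442.84.
Reliability = 1442.84 / 1721 = 0.838.

0.838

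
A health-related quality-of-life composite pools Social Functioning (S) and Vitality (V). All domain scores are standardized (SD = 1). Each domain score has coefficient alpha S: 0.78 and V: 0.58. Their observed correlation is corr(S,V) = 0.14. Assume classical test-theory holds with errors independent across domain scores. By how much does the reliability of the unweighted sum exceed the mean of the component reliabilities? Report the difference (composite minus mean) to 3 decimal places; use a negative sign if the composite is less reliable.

Var(sum) = 2 + 0.28 = 2.28; true-score variance = 1.36 + 0.28 = 1.64; composite reliability = 0.7193.
Mean component reliability = 0.6800.
Difference = 0.7193 − 0.6800 = 0.039.

0.039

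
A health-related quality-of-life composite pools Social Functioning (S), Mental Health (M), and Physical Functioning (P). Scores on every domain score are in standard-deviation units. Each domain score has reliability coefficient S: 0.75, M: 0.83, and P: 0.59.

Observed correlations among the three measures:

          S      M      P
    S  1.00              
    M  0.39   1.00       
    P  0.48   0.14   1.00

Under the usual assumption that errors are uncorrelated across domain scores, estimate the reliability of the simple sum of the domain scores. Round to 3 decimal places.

0.835

Var(S+M+P) = 3 + 2·[0.39 + 0.48 + 0.14] = 3 + 2.02 = 5.02.
Under uncorrelated errors the observed covariances equal the true-score covariances, so only the own-variance terms attenuate.
True-score variance = [0.75 + 0.83 + 0.59] + 2.02 = 2.17 + 2.02 = 4.19.
Reliability = 4.19 / 5.02 = 0.835.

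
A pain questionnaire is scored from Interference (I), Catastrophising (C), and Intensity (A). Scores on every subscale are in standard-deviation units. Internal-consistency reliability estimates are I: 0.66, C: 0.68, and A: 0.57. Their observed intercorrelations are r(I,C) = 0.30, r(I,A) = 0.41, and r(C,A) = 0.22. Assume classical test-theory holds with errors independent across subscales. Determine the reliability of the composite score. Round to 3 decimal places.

Var(I+C+A) = 3 + 2·[0.30 + 0.41 + 0.22] = 3 + 1.86 = 4.86.
Because errors are independent across components, Cov(Tᵢ,Tⱼ) = Cov(Xᵢ,Xⱼ); the off-diagonal part of the true-score variance is the same as above.
True-score variance = [0.66 + 0.68 + 0.57] + 1.86 = 1.91 + 1.86 = 3.77.
Reliability = 3.77 / 4.86 = 0.776.

0.776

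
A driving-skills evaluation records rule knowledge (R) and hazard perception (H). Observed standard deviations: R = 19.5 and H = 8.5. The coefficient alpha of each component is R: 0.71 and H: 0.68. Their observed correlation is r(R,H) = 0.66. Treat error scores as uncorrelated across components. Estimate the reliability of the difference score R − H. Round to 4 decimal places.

Var(R−H) = 19.5² + 8.5² − 2·19.5·8.5·0.66 = 452.5 − 218.79 = 233.71.
Because errors are independent across components, Cov(Tᵢ,Tⱼ) = Cov(Xᵢ,Xⱼ); the off-diagonal part of the true-score variance is the same as above.
True-score variance = [19.5²·0.71 + 8.5²·0.68] − 218.79 = 319.107 − 218.79 = 100.317.
Reliability = 100.317 / 233.71 = 0.4292.

0.4292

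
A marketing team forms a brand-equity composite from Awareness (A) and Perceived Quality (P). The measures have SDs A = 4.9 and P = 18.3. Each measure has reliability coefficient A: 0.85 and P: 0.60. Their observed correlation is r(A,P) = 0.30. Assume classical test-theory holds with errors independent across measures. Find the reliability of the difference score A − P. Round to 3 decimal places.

0.549

Var(A−P) = 4.9² + 18.3² − 2·4.9·18.3·0.30 = 358.9 − 53.802 = 305.098.
With uncorrelated errors the cross-covariances are all true-score covariance, so they carry over unchanged; only the diagonal terms shrink to ρᵢσᵢ².
True-score variance = [4.9²·0.85 + 18.3²·0.60] − 53.802 = 221.343 − 53.802 = 167.541.
Reliability = 167.541 / 305.098 = 0.549.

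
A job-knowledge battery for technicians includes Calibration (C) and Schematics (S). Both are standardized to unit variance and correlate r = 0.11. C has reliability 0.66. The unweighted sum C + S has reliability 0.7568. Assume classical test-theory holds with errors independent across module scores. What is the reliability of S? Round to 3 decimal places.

Var(C+S) = 2 + 2·0.11 = 2.220.
True-score variance = ρ_C + ρ_S + 2·0.11, so 0.7568 = (0.66 + ρ_S + 0.22) / 2.220.
ρ_S = 0.7568·2.220 − 0.66 − 0.22 = 0.800.

0.800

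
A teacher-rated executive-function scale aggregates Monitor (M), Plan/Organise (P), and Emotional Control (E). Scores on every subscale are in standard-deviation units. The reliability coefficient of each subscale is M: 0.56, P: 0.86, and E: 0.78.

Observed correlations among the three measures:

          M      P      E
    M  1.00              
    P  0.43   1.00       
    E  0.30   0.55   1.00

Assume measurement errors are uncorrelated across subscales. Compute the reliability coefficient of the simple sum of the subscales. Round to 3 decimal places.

Var(M+P+E) = 3 + 2·[0.43 + 0.30 + 0.55] = 3 + 2.56 = 5.56.
With uncorrelated errors the cross-covariances are all true-score covariance, so they carry over unchanged; only the diagonal terms shrink to ρᵢσᵢ².
True-score variance = [0.56 + 0.86 + 0.78] + 2.56 = 2.2 + 2.56 = 4.76.
Reliability = 4.76 / 5.56 = 0.856.

0.856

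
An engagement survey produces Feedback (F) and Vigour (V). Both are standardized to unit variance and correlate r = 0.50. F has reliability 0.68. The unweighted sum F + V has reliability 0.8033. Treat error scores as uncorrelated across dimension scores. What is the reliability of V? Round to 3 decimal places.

Var(F+V) = 2 + 2·0.50 = 3.000.
True-score variance = ρ_F + ρ_V + 2·0.50, so 0.8033 = (0.68 + ρ_V + 1.00) / 3.000.
ρ_V = 0.8033·3.000 − 0.68 − 1.00 = 0.730.

0.730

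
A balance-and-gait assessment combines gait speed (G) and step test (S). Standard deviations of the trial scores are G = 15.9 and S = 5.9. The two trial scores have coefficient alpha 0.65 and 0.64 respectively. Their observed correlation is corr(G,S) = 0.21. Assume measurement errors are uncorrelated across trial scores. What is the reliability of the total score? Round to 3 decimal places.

0.691

Var(G+S) = 15.9² + 5.9² + 2·[15.9·5.9·0.21] = 287.62 + 39.4002 = 327.02.
Under uncorrelated errors the observed covariances equal the true-score covariances, so only the own-variance terms attenuate.
True-score variance = [15.9²·0.65 + 5.9²·0.64] + 39.4002 = 186.605 + 39.4002 = 226.005.
Reliability = 226.005 / 327.02 = 0.691.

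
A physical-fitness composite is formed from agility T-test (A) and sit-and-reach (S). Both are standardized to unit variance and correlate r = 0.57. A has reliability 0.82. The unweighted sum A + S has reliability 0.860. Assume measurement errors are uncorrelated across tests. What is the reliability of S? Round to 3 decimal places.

Var(A+S) = 2 + 2·0.57 = 3.140.
True-score variance = ρ_A + ρ_S + 2·0.57, so 0.860 = (0.82 + ρ_S + 1.14) / 3.140.
ρ_S = 0.860·3.140 − 0.82 − 1.14 = 0.740.

0.740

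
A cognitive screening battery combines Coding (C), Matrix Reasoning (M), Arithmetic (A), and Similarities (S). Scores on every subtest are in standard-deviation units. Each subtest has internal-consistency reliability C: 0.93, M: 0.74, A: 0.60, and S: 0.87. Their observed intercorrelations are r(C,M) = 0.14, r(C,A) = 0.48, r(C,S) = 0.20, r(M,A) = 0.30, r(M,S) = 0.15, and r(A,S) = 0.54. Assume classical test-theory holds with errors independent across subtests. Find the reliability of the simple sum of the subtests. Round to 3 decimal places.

Var(C+M+A+S) = 4 + 2·[0.14 + 0.48 + 0.20 + 0.30 + 0.15 + 0.54] = 4 + 3.62 = 7.62.
Because errors are independent across components, Cov(Tᵢ,Tⱼ) = Cov(Xᵢ,Xⱼ); the off-diagonal part of the true-score variance is the same as above.
True-score variance = [0.93 + 0.74 + 0.60 + 0.87] + 3.62 = 3.14 + 3.62 = 6.76.
Reliability = 6.76 / 7.62 = 0.887.

0.887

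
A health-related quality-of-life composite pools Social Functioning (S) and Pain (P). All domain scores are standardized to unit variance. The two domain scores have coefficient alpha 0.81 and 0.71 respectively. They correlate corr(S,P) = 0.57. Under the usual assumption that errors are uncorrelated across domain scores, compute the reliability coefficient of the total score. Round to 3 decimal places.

Var(S+P) = 2 + 2·[0.57] = 2 + 1.14 = 3.14.
Under uncorrelated errors the observed covariances equal the true-score covariances, so only the own-variance terms attenuate.
True-score variance = [0.81 + 0.71] + 1.14 = 1.52 + 1.14 = 2.66.
Reliability = 2.66 / 3.14 = 0.847.

0.847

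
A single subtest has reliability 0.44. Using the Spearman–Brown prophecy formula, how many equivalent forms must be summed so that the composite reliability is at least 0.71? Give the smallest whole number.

4

k ≥ ρ*(1−ρ₁)/(ρ₁(1−ρ*)) = 0.71·0.56 / (0.44·0.29) = 3.116.
Smallest integer k = 4.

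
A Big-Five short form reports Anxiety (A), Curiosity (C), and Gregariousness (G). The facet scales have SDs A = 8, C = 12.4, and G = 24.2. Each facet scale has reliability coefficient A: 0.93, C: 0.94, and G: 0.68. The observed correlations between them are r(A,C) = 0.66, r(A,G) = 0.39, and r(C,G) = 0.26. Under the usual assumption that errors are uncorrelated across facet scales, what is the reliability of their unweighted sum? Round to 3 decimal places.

0.838

Var(A+C+G) = 8² + 12.4² + 24.2² + 2·[8·12.4·0.66 + 8·24.2·0.39 + 12.4·24.2·0.26] = 803.4 + 437.994 = 1241.39.
Because errors are independent across components, Cov(Tᵢ,Tⱼ) = Cov(Xᵢ,Xⱼ); the off-diagonal part of the true-score variance is the same as above.
True-score variance = [8²·0.93 + 12.4²·0.94 + 24.2²·0.68] + 437.994 = 602.29 + 437.994 = 1040.28.
Reliability = 1040.28 / 1241.39 = 0.838.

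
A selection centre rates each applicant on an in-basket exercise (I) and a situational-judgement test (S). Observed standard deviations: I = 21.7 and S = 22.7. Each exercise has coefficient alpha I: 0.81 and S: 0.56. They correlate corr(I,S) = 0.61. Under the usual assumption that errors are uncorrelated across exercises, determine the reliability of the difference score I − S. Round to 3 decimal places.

0.179

Var(I−S) = 21.7² + 22.7² − 2·21.7·22.7·0.61 = 986.18 − 600.96 = 385.22.
Because errors are independent across components, Cov(Tᵢ,Tⱼ) = Cov(Xᵢ,Xⱼ); the off-diagonal part of the true-score variance is the same as above.
True-score variance = [21.7²·0.81 + 22.7²·0.56] − 600.96 = 669.983 − 600.96 = 69.0235.
Reliability = 69.0235 / 385.22 = 0.179.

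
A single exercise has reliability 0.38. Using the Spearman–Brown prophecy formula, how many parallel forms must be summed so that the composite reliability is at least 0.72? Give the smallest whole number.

k ≥ ρ*(1−ρ₁)/(ρ₁(1−ρ*)) = 0.72·0.62 / (0.38·0.28) = 4.195.
Smallest integer k = 5.

5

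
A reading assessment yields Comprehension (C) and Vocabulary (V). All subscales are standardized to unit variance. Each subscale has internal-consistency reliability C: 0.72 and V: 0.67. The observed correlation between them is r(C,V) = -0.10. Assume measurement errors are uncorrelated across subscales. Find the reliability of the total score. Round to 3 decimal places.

Var(C+V) = 2 + 2·[(-0.10)] = 2 − 0.2 = 1.8.
Because errors are independent across components, Cov(Tᵢ,Tⱼ) = Cov(Xᵢ,Xⱼ); the off-diagonal part of the true-score variance is the same as above.
True-score variance = [0.72 + 0.67] − 0.2 = 1.39 − 0.2 = 1.19.
Reliability = 1.19 / 1.8 = 0.661.

0.661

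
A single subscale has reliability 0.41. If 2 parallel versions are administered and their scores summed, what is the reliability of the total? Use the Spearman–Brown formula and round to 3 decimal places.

0.582

ρ_k = kρ / (1 + (k−1)ρ) = 2·0.41 / (1 + 1·0.41) = 0.820 / 1.410 = 0.582.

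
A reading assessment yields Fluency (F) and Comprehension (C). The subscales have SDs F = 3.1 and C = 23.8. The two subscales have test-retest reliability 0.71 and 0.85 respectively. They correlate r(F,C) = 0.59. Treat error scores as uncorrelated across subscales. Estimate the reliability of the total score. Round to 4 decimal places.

0.8677

Var(F+C) = 3.1² + 23.8² + 2·[3.1·23.8·0.59] = 576.05 + 87.0604 = 663.11.
Because errors are independent across components, Cov(Tᵢ,Tⱼ) = Cov(Xᵢ,Xⱼ); the off-diagonal part of the true-score variance is the same as above.
True-score variance = [3.1²·0.71 + 23.8²·0.85] + 87.0604 = 488.297 + 87.0604 = 575.358.
Reliability = 575.358 / 663.11 = 0.8677.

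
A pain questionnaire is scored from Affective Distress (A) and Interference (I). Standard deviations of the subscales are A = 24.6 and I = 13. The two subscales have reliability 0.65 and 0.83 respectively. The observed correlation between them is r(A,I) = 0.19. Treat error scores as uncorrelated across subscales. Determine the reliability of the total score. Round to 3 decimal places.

0.731

Var(A+I) = 24.6² + 13² + 2·[24.6·13·0.19] = 774.16 + 121.524 = 895.684.
With uncorrelated errors the cross-covariances are all true-score covariance, so they carry over unchanged; only the diagonal terms shrink to ρᵢσᵢ².
True-score variance = [24.6²·0.65 + 13²·0.83] + 121.524 = 533.624 + 121.524 = 655.148.
Reliability = 655.148 / 895.684 = 0.731.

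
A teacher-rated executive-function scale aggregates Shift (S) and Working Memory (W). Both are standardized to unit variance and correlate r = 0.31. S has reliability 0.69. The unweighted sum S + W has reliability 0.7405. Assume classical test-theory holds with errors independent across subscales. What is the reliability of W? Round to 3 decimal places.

Var(S+W) = 2 + 2·0.31 = 2.620.
True-score variance = ρ_S + ρ_W + 2·0.31, so 0.7405 = (0.69 + ρ_W + 0.62) / 2.620.
ρ_W = 0.7405·2.620 − 0.69 − 0.62 = 0.630.

0.630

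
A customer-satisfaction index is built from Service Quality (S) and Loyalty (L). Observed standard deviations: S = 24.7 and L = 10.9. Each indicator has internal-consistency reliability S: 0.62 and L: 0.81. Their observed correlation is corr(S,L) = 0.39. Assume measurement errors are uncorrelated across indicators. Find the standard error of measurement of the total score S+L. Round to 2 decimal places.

Var(total) = 728.9 + 209.999 = 938.899.
True-score variance = 474.492 + 209.999 = 684.491, so reliability = 0.7290.
Error variance = 938.899 − 684.491 = 254.408; SEM = √254.408 = 15.95.

15.95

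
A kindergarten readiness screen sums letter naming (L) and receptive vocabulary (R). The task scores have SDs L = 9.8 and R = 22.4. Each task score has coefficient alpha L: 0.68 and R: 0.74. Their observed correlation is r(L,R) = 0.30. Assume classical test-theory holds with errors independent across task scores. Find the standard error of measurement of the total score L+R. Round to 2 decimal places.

12.70

Var(total) = 597.8 + 131.712 = 729.512.
True-score variance = 436.61 + 131.712 = 568.322, so reliability = 0.7790.
Error variance = 729.512 − 568.322 = 161.19; SEM = √161.19 = 12.70.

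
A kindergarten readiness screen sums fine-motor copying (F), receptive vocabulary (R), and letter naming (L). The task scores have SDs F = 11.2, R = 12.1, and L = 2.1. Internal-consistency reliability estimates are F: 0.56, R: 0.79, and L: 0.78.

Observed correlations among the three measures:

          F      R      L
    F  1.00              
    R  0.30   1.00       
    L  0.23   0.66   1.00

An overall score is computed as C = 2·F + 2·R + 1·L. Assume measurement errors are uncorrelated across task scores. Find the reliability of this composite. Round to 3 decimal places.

Var(C) = 2²·11.2² + 2²·12.1² + 2.1² + 2·[4·11.2·12.1·0.30 + 2·11.2·2.1·0.23 + 2·12.1·2.1·0.66] = 1091.81 + 413.969 = 1505.78.
With uncorrelated errors the cross-covariances are all true-score covariance, so they carry over unchanged; only the diagonal terms shrink to ρᵢσᵢ².
True-score variance = [2²·11.2²·0.56 + 2²·12.1²·0.79 + 2.1²·0.78] + 413.969 = 747.081 + 413.969 = 1161.05.
Reliability = 1161.05 / 1505.78 = 0.771.

0.771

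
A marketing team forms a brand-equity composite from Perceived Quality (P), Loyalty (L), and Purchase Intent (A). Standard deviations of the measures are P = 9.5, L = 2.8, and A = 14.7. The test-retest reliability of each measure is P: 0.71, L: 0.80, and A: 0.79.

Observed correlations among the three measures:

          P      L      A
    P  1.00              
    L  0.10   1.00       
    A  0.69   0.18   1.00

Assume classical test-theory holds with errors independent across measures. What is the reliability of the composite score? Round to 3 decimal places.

0.861

Var(P+L+A) = 9.5² + 2.8² + 14.7² + 2·[9.5·2.8·0.10 + 9.5·14.7·0.69 + 2.8·14.7·0.18] = 314.18 + 212.855 = 527.035.
Under uncorrelated errors the observed covariances equal the true-score covariances, so only the own-variance terms attenuate.
True-score variance = [9.5²·0.71 + 2.8²·0.80 + 14.7²·0.79] + 212.855 = 241.061 + 212.855 = 453.915.
Reliability = 453.915 / 527.035 = 0.861.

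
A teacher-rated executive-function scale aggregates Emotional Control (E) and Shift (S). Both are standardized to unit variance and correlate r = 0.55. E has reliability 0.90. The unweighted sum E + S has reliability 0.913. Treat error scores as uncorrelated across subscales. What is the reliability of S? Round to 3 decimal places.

Var(E+S) = 2 + 2·0.55 = 3.100.
True-score variance = ρ_E + ρ_S + 2·0.55, so 0.913 = (0.90 + ρ_S + 1.10) / 3.100.
ρ_S = 0.913·3.100 − 0.90 − 1.10 = 0.830.

0.830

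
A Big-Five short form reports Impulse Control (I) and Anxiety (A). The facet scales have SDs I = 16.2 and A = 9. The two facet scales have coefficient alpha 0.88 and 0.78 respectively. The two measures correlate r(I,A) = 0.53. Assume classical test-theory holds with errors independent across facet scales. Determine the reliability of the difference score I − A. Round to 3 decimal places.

0.739

Var(I−A) = 16.2² + 9² − 2·16.2·9·0.53 = 343.44 − 154.548 = 188.892.
With uncorrelated errors the cross-covariances are all true-score covariance, so they carry over unchanged; only the diagonal terms shrink to ρᵢσᵢ².
True-score variance = [16.2²·0.88 + 9²·0.78] − 154.548 = 294.127 − 154.548 = 139.579.
Reliability = 139.579 / 188.892 = 0.739.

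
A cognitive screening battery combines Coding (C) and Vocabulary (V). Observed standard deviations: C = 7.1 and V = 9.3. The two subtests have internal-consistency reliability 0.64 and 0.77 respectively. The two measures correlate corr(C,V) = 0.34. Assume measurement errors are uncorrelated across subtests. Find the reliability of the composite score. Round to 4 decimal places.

0.7908

Var(C+V) = 7.1² + 9.3² + 2·[7.1·9.3·0.34] = 136.9 + 44.9004 = 181.8.
With uncorrelated errors the cross-covariances are all true-score covariance, so they carry over unchanged; only the diagonal terms shrink to ρᵢσᵢ².
True-score variance = [7.1²·0.64 + 9.3²·0.77] + 44.9004 = 98.8597 + 44.9004 = 143.76.
Reliability = 143.76 / 181.8 = 0.7908.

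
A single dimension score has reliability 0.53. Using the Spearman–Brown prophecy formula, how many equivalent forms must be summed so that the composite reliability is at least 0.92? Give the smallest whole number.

k ≥ ρ*(1−ρ₁)/(ρ₁(1−ρ*)) = 0.92·0.47 / (0.53·0.08) = 10.198.
Smallest integer k = 11.

11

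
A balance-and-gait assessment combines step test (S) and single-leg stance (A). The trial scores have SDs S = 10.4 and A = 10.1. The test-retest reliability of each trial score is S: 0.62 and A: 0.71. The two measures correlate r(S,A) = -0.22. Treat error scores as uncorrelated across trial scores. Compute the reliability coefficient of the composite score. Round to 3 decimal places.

0.569

Var(S+A) = 10.4² + 10.1² + 2·[10.4·10.1·(-0.22)] = 210.17 − 46.2176 = 163.952.
Because errors are independent across components, Cov(Tᵢ,Tⱼ) = Cov(Xᵢ,Xⱼ); the off-diagonal part of the true-score variance is the same as above.
True-score variance = [10.4²·0.62 + 10.1²·0.71] − 46.2176 = 139.486 − 46.2176 = 93.2687.
Reliability = 93.2687 / 163.952 = 0.569.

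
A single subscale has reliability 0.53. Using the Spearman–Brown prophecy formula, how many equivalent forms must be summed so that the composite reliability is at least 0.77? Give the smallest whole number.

k ≥ ρ*(1−ρ₁)/(ρ₁(1−ρ*)) = 0.77·0.47 / (0.53·0.23) = 2.969.
Smallest integer k = 3.

3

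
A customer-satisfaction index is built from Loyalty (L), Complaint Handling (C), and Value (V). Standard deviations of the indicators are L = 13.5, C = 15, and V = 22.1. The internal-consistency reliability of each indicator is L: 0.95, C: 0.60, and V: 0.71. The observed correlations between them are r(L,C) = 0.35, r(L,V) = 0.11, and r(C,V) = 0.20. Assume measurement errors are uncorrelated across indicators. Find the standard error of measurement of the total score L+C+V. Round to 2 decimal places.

15.52

Var(total) = 895.66 + 339.987 = 1235.65.
True-score variance = 654.909 + 339.987 = 994.896, so reliability = 0.8052.
Error variance = 1235.65 − 994.896 = 240.751; SEM = √240.751 = 15.52.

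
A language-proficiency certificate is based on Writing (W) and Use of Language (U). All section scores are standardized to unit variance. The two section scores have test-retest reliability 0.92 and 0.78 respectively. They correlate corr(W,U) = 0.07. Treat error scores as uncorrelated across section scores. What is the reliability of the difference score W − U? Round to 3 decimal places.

Var(W−U) = 1 + 1 − 2·0.07 = 2 − 0.14 = 1.86.
With uncorrelated errors the cross-covariances are all true-score covariance, so they carry over unchanged; only the diagonal terms shrink to ρᵢσᵢ².
True-score variance = [0.92 + 0.78] − 0.14 = 1.7 − 0.14 = 1.56.
Reliability = 1.56 / 1.86 = 0.839.

0.839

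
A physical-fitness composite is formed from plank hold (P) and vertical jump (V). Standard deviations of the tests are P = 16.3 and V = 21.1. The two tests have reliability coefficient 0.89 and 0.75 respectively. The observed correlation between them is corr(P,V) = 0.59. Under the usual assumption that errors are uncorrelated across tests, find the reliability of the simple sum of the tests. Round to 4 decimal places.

Var(P+V) = 16.3² + 21.1² + 2·[16.3·21.1·0.59] = 710.9 + 405.837 = 1116.74.
Because errors are independent across components, Cov(Tᵢ,Tⱼ) = Cov(Xᵢ,Xⱼ); the off-diagonal part of the true-score variance is the same as above.
True-score variance = [16.3²·0.89 + 21.1²·0.75] + 405.837 = 570.372 + 405.837 = 976.209.
Reliability = 976.209 / 1116.74 = 0.8742.

0.8742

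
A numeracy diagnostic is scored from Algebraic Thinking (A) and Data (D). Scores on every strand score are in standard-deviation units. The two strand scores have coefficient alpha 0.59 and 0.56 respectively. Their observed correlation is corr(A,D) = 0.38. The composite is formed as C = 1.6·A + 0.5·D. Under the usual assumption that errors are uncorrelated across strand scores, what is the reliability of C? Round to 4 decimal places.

0.6607

Var(C) = 1.6² + 0.5² + 2·[0.8·0.38] = 2.81 + 0.608 = 3.418.
Under uncorrelated errors the observed covariances equal the true-score covariances, so only the own-variance terms attenuate.
True-score variance = [1.6²·0.59 + 0.5²·0.56] + 0.608 = 1.6504 + 0.608 = 2.2584.
Reliability = 2.2584 / 3.418 = 0.6607.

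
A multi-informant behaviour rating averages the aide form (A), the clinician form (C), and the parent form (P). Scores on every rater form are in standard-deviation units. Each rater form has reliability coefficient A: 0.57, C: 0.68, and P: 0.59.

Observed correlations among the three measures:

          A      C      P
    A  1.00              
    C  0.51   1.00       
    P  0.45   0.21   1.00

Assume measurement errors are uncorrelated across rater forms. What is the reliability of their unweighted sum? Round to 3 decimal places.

Var(A+C+P) = 3 + 2·[0.51 + 0.45 + 0.21] = 3 + 2.34 = 5.34.
Because errors are independent across components, Cov(Tᵢ,Tⱼ) = Cov(Xᵢ,Xⱼ); the off-diagonal part of the true-score variance is the same as above.
True-score variance = [0.57 + 0.68 + 0.59] + 2.34 = 1.84 + 2.34 = 4.18.
Reliability = 4.18 / 5.34 = 0.783.

0.783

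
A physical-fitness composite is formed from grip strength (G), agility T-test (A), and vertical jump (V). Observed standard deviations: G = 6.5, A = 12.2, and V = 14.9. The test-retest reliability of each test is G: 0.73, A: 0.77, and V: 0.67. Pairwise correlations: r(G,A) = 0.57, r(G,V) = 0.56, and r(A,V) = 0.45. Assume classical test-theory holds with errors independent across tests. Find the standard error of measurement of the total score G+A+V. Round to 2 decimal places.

10.90

Var(total) = 413.1 + 362.476 = 775.576.
True-score variance = 294.196 + 362.476 = 656.672, so reliability = 0.8467.
Error variance = 775.576 − 656.672 = 118.904; SEM = √118.904 = 10.90.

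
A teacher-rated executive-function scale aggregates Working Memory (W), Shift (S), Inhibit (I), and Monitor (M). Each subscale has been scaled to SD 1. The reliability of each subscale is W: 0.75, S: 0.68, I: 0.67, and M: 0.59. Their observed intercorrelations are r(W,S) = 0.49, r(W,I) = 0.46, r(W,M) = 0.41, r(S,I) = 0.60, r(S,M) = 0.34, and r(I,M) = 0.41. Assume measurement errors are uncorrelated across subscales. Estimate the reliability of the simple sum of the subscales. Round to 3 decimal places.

Var(W+S+I+M) = 4 + 2·[0.49 + 0.46 + 0.41 + 0.60 + 0.34 + 0.41] = 4 + 5.42 = 9.42.
Because errors are independent across components, Cov(Tᵢ,Tⱼ) = Cov(Xᵢ,Xⱼ); the off-diagonal part of the true-score variance is the same as above.
True-score variance = [0.75 + 0.68 + 0.67 + 0.59] + 5.42 = 2.69 + 5.42 = 8.11.
Reliability = 8.11 / 9.42 = 0.861.

0.861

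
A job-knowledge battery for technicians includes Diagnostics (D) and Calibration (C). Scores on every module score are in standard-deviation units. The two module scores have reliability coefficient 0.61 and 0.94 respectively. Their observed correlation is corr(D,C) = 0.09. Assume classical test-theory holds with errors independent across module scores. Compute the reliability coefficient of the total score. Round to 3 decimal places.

0.794

Var(D+C) = 2 + 2·[0.09] = 2 + 0.18 = 2.18.
Because errors are independent across components, Cov(Tᵢ,Tⱼ) = Cov(Xᵢ,Xⱼ); the off-diagonal part of the true-score variance is the same as above.
True-score variance = [0.61 + 0.94] + 0.18 = 1.55 + 0.18 = 1.73.
Reliability = 1.73 / 2.18 = 0.794.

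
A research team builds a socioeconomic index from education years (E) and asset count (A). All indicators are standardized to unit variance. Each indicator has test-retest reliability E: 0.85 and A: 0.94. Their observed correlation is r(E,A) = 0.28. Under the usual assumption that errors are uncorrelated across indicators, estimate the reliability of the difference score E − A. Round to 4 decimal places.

Var(E−A) = 1 + 1 − 2·0.28 = 2 − 0.56 = 1.44.
Under uncorrelated errors the observed covariances equal the true-score covariances, so only the own-variance terms attenuate.
True-score variance = [0.85 + 0.94] − 0.56 = 1.79 − 0.56 = 1.23.
Reliability = 1.23 / 1.44 = 0.8542.

0.8542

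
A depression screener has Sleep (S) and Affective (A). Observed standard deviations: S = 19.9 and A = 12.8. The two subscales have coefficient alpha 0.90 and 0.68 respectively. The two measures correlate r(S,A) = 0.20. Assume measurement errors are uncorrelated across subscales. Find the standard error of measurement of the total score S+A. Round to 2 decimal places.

Var(total) = 559.85 + 101.888 = 661.738.
True-score variance = 467.82 + 101.888 = 569.708, so reliability = 0.8609.
Error variance = 661.738 − 569.708 = 92.0298; SEM = √92.0298 = 9.59.

9.59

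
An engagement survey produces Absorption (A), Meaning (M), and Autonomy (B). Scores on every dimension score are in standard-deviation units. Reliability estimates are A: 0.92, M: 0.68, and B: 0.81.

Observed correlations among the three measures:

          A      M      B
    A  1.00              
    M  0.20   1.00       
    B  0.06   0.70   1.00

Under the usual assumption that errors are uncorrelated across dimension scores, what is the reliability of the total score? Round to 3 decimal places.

0.880

Var(A+M+B) = 3 + 2·[0.20 + 0.06 + 0.70] = 3 + 1.92 = 4.92.
Because errors are independent across components, Cov(Tᵢ,Tⱼ) = Cov(Xᵢ,Xⱼ); the off-diagonal part of the true-score variance is the same as above.
True-score variance = [0.92 + 0.68 + 0.81] + 1.92 = 2.41 + 1.92 = 4.33.
Reliability = 4.33 / 4.92 = 0.880.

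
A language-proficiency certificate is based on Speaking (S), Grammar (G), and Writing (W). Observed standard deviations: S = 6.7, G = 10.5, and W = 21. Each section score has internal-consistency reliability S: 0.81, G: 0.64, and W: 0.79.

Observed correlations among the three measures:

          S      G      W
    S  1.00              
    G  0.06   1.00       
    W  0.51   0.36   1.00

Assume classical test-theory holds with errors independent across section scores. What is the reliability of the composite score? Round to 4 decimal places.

0.8447

Var(S+G+W) = 6.7² + 10.5² + 21² + 2·[6.7·10.5·0.06 + 6.7·21·0.51 + 10.5·21·0.36] = 596.14 + 310.716 = 906.856.
Under uncorrelated errors the observed covariances equal the true-score covariances, so only the own-variance terms attenuate.
True-score variance = [6.7²·0.81 + 10.5²·0.64 + 21²·0.79] + 310.716 = 455.311 + 310.716 = 766.027.
Reliability = 766.027 / 906.856 = 0.8447.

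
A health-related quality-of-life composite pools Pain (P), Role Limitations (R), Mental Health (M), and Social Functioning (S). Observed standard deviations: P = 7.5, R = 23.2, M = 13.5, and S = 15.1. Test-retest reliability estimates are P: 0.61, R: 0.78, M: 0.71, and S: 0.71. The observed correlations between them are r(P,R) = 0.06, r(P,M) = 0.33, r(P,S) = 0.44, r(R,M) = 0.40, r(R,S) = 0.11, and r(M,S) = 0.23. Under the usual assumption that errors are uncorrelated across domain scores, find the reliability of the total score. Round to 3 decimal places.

Var(P+R+M+S) = 7.5² + 23.2² + 13.5² + 15.1² + 2·[7.5·23.2·0.06 + 7.5·13.5·0.33 + 7.5·15.1·0.44 + 23.2·13.5·0.40 + 23.2·15.1·0.11 + 13.5·15.1·0.23] = 1004.75 + 608.766 = 1613.52.
Under uncorrelated errors the observed covariances equal the true-score covariances, so only the own-variance terms attenuate.
True-score variance = [7.5²·0.61 + 23.2²·0.78 + 13.5²·0.71 + 15.1²·0.71] + 608.766 = 745.424 + 608.766 = 1354.19.
Reliability = 1354.19 / 1613.52 = 0.839.

0.839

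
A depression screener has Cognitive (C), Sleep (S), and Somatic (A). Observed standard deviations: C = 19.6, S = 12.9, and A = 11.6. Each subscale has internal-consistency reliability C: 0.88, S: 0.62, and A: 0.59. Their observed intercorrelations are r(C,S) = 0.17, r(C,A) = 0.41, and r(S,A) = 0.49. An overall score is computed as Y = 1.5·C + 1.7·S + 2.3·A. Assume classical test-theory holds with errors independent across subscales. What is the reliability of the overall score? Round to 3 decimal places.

Var(Y) = 1.5²·19.6² + 1.7²·12.9² + 2.3²·11.6² + 2·[2.55·19.6·12.9·0.17 + 3.45·19.6·11.6·0.41 + 3.91·12.9·11.6·0.49] = 2057.11 + 1435.8 = 3492.91.
Under uncorrelated errors the observed covariances equal the true-score covariances, so only the own-variance terms attenuate.
True-score variance = [1.5²·19.6²·0.88 + 1.7²·12.9²·0.62 + 2.3²·11.6²·0.59] + 1435.8 = 1478.79 + 1435.8 = 2914.59.
Reliability = 2914.59 / 3492.91 = 0.834.

0.834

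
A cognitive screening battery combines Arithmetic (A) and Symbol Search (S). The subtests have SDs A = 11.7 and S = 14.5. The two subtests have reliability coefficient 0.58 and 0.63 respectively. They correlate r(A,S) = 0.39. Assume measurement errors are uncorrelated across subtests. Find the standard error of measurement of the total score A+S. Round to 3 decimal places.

11.631

Var(total) = 347.14 + 132.327 = 479.467.
True-score variance = 211.854 + 132.327 = 344.181, so reliability = 0.7178.
Error variance = 479.467 − 344.181 = 135.286; SEM = √135.286 = 11.631.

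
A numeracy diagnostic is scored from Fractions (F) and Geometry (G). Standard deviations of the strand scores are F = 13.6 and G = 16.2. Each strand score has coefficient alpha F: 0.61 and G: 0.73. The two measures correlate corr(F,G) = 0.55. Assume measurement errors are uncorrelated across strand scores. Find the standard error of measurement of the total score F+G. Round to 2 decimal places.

Var(total) = 447.4 + 242.352 = 689.752.
True-score variance = 304.407 + 242.352 = 546.759, so reliability = 0.7927.
Error variance = 689.752 − 546.759 = 142.993; SEM = √142.993 = 11.96.

11.96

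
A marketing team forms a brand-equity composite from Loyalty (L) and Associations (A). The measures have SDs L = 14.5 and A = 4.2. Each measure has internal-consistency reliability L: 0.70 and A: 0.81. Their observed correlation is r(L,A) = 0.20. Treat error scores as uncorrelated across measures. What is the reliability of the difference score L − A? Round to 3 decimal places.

Var(L−A) = 14.5² + 4.2² − 2·14.5·4.2·0.20 = 227.89 − 24.36 = 203.53.
Under uncorrelated errors the observed covariances equal the true-score covariances, so only the own-variance terms attenuate.
True-score variance = [14.5²·0.70 + 4.2²·0.81] − 24.36 = 161.463 − 24.36 = 137.103.
Reliability = 137.103 / 203.53 = 0.674.

0.674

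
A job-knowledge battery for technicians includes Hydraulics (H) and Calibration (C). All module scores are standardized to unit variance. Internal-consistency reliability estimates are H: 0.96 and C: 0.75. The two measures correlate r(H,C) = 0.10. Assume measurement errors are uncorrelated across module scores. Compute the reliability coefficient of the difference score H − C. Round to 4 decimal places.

0.8389

Var(H−C) = 1 + 1 − 2·0.10 = 2 − 0.2 = 1.8.
Because errors are independent across components, Cov(Tᵢ,Tⱼ) = Cov(Xᵢ,Xⱼ); the off-diagonal part of the true-score variance is the same as above.
True-score variance = [0.96 + 0.75] − 0.2 = 1.71 − 0.2 = 1.51.
Reliability = 1.51 / 1.8 = 0.8389.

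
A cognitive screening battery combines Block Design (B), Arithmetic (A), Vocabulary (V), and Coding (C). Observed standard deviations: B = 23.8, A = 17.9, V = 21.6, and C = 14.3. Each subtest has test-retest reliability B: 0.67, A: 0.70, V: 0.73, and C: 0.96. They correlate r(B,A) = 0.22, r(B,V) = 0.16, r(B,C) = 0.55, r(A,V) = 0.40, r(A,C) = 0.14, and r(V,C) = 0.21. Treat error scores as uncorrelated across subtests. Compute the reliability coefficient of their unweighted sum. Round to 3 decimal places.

Var(B+A+V+C) = 23.8² + 17.9² + 21.6² + 14.3² + 2·[23.8·17.9·0.22 + 23.8·21.6·0.16 + 23.8·14.3·0.55 + 17.9·21.6·0.40 + 17.9·14.3·0.14 + 21.6·14.3·0.21] = 1557.9 + 1237.04 = 2794.94.
With uncorrelated errors the cross-covariances are all true-score covariance, so they carry over unchanged; only the diagonal terms shrink to ρᵢσᵢ².
True-score variance = [23.8²·0.67 + 17.9²·0.70 + 21.6²·0.73 + 14.3²·0.96] + 1237.04 = 1140.7 + 1237.04 = 2377.74.
Reliability = 2377.74 / 2794.94 = 0.851.

0.851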